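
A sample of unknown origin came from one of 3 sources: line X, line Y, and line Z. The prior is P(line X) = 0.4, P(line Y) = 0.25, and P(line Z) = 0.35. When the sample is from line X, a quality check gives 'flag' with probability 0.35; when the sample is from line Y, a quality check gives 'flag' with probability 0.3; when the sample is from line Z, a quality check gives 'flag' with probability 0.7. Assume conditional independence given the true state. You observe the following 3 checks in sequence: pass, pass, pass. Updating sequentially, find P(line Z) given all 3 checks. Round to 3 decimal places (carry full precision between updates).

Apply Bayes' rule sequentially, carrying P(line Z) forward.
After 'pass': normaliser = 0.65·0.4000 + 0.7·0.2500 + 0.3·0.3500; P(line X) ≈ 0.4815, P(line Y) ≈ 0.3241, P(line Z) ≈ 0.1944
After 'pass': normaliser = 0.65·0.4815 + 0.7·0.3241 + 0.3·0.1944; P(line X) ≈ 0.5232, P(line Y) ≈ 0.3793, P(line Z) ≈ 0.0975
After 'pass': normaliser = 0.65·0.5232 + 0.7·0.3793 + 0.3·0.0975; P(line X) ≈ 0.5357, P(line Y) ≈ 0.4182, P(line Z) ≈ 0.0461

0.046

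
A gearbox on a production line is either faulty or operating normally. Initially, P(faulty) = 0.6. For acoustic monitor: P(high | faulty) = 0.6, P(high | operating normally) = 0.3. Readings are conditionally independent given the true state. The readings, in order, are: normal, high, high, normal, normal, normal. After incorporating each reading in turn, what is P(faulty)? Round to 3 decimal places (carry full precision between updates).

Apply Bayes' rule sequentially, carrying P(faulty) forward.
After 'normal': P(faulty) = 0.4·0.6000 / (0.4·0.6000 + 0.7·0.4000) ≈ 0.4615
After 'high': P(faulty) = 0.6·0.4615 / (0.6·0.4615 + 0.3·0.5385) ≈ 0.6316
After 'high': P(faulty) = 0.6·0.6316 / (0.6·0.6316 + 0.3·0.3684) ≈ 0.7742
After 'normal': P(faulty) = 0.4·0.7742 / (0.4·0.7742 + 0.7·0.2258) ≈ 0.6621
After 'normal': P(faulty) = 0.4·0.6621 / (0.4·0.6621 + 0.7·0.3379) ≈ 0.5282
After 'normal': P(faulty) = 0.4·0.5282 / (0.4·0.5282 + 0.7·0.4718) ≈ 0.3901

0.390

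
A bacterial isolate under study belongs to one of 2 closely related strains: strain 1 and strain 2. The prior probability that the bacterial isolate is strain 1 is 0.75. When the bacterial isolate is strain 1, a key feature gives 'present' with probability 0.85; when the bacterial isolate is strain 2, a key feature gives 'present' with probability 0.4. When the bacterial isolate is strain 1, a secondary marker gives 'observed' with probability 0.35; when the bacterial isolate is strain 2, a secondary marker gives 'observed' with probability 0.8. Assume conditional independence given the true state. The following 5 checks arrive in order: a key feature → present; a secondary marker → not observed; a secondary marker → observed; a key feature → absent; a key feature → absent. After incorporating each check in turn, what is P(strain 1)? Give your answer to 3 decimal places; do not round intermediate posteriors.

Each posterior becomes the prior for the next update.
After a key feature='present': P(strain 1) = 0.85·0.7500 / (0.85·0.7500 + 0.4·0.2500) ≈ 0.8644
After a secondary marker='not observed': P(strain 1) = 0.65·0.8644 / (0.65·0.8644 + 0.2·0.1356) ≈ 0.9540
After a secondary marker='observed': P(strain 1) = 0.35·0.9540 / (0.35·0.9540 + 0.8·0.0460) ≈ 0.9006
After a key feature='absent': P(strain 1) = 0.15·0.9006 / (0.15·0.9006 + 0.6·0.0994) ≈ 0.6938
After a key feature='absent': P(strain 1) = 0.15·0.6938 / (0.15·0.6938 + 0.6·0.3062) ≈ 0.3616

0.362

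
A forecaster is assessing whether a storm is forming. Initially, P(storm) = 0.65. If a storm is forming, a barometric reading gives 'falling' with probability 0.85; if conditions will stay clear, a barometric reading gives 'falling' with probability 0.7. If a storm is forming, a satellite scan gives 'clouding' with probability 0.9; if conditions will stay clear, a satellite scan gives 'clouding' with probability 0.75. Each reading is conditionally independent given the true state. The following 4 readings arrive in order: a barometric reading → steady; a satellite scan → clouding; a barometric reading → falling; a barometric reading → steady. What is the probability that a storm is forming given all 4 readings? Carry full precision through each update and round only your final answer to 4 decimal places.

After a barometric reading='steady': P(storm) = 0.15·0.6500 / (0.15·0.6500 + 0.3·0.3500) ≈ 0.4815
After a satellite scan='clouding': P(storm) = 0.9·0.4815 / (0.9·0.4815 + 0.75·0.5185) ≈ 0.5270
After a barometric reading='falling': P(storm) = 0.85·0.5270 / (0.85·0.5270 + 0.7·0.4730) ≈ 0.5750
After a barometric reading='steady': P(storm) = 0.15·0.5750 / (0.15·0.5750 + 0.3·0.4250) ≈ 0.4035

0.4035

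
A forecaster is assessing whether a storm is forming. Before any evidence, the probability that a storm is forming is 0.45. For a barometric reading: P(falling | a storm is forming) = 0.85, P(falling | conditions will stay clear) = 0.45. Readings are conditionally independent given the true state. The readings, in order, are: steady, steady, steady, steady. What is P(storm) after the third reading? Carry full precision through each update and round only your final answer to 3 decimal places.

0.016

After 'steady': P(storm) = 0.15·0.4500 / (0.15·0.4500 + 0.55·0.5500) ≈ 0.1824
After 'steady': P(storm) = 0.15·0.1824 / (0.15·0.1824 + 0.55·0.8176) ≈ 0.0574
After 'steady': P(storm) = 0.15·0.0574 / (0.15·0.0574 + 0.55·0.9426) ≈ 0.0163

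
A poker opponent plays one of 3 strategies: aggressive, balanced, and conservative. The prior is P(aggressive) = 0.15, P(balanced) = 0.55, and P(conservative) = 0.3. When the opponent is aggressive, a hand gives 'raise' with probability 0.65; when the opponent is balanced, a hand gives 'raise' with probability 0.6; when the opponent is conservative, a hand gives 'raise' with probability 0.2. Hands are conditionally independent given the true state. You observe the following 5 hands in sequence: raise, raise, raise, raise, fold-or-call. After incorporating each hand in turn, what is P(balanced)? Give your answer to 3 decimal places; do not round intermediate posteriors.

0.745

After 'raise': normaliser = 0.65·0.1500 + 0.6·0.5500 + 0.2·0.3000; P(aggressive) ≈ 0.2000, P(balanced) ≈ 0.6769, P(conservative) ≈ 0.1231
After 'raise': normaliser = 0.65·0.2000 + 0.6·0.6769 + 0.2·0.1231; P(aggressive) ≈ 0.2318, P(balanced) ≈ 0.7243, P(conservative) ≈ 0.0439
After 'raise': normaliser = 0.65·0.2318 + 0.6·0.7243 + 0.2·0.0439; P(aggressive) ≈ 0.2537, P(balanced) ≈ 0.7316, P(conservative) ≈ 0.0148
After 'raise': normaliser = 0.65·0.2537 + 0.6·0.7316 + 0.2·0.0148; P(aggressive) ≈ 0.2717, P(balanced) ≈ 0.7234, P(conservative) ≈ 0.0049
After 'fold-or-call': normaliser = 0.35·0.2717 + 0.4·0.7234 + 0.8·0.0049; P(aggressive) ≈ 0.2449, P(balanced) ≈ 0.7451, P(conservative) ≈ 0.0100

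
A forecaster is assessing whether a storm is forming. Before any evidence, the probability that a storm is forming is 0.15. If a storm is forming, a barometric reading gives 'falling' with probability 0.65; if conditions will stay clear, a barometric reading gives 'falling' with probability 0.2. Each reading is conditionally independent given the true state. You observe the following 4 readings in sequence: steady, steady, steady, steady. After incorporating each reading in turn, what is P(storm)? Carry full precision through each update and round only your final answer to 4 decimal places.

Each posterior becomes the prior for the next update.
After 'steady': P(storm) = 0.35·0.1500 / (0.35·0.1500 + 0.8·0.8500) ≈ 0.0717
After 'steady': P(storm) = 0.35·0.0717 / (0.35·0.0717 + 0.8·0.9283) ≈ 0.0327
After 'steady': P(storm) = 0.35·0.0327 / (0.35·0.0327 + 0.8·0.9673) ≈ 0.0146
After 'steady': P(storm) = 0.35·0.0146 / (0.35·0.0146 + 0.8·0.9854) ≈ 0.0064

0.0064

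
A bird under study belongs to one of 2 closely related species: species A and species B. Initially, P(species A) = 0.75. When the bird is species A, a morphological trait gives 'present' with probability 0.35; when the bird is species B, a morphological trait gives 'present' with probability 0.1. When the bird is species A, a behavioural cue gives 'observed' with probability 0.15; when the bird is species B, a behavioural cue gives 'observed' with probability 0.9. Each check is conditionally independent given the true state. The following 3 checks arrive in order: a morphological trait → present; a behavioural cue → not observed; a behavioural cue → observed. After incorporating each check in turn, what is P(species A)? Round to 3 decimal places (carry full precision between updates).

After a morphological trait='present': P(species A) = 0.35·0.7500 / (0.35·0.7500 + 0.1·0.2500) ≈ 0.9130
After a behavioural cue='not observed': P(species A) = 0.85·0.9130 / (0.85·0.9130 + 0.1·0.0870) ≈ 0.9889
After a behavioural cue='observed': P(species A) = 0.15·0.9889 / (0.15·0.9889 + 0.9·0.0111) ≈ 0.9370

0.937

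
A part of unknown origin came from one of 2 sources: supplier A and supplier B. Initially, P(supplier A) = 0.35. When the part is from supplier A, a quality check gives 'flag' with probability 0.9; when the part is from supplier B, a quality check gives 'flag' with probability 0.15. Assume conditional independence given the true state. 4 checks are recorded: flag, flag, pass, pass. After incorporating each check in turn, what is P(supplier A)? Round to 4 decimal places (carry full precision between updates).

After 'flag': P(supplier A) = 0.9·0.3500 / (0.9·0.3500 + 0.15·0.6500) ≈ 0.7636
After 'flag': P(supplier A) = 0.9·0.7636 / (0.9·0.7636 + 0.15·0.2364) ≈ 0.9509
After 'pass': P(supplier A) = 0.1·0.9509 / (0.1·0.9509 + 0.85·0.0491) ≈ 0.6952
After 'pass': P(supplier A) = 0.1·0.6952 / (0.1·0.6952 + 0.85·0.3048) ≈ 0.2115

0.2115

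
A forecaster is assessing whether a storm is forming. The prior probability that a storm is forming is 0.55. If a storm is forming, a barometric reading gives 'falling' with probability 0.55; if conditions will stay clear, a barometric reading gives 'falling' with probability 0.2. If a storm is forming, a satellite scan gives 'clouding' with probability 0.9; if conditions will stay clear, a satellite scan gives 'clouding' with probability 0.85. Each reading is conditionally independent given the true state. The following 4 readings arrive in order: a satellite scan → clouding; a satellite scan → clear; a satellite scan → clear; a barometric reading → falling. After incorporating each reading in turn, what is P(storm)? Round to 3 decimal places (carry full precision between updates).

Each posterior becomes the prior for the next update.
After a satellite scan='clouding': P(storm) = 0.9·0.5500 / (0.9·0.5500 + 0.85·0.4500) ≈ 0.5641
After a satellite scan='clear': P(storm) = 0.1·0.5641 / (0.1·0.5641 + 0.15·0.4359) ≈ 0.4632
After a satellite scan='clear': P(storm) = 0.1·0.4632 / (0.1·0.4632 + 0.15·0.5368) ≈ 0.3651
After a barometric reading='falling': P(storm) = 0.55·0.3651 / (0.55·0.3651 + 0.2·0.6349) ≈ 0.6127

0.613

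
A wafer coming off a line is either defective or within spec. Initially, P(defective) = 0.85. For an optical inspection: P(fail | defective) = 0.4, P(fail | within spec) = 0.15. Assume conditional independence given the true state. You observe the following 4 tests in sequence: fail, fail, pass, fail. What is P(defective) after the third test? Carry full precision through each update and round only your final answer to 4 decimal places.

0.9660

After 'fail': P(defective) = 0.4·0.8500 / (0.4·0.8500 + 0.15·0.1500) ≈ 0.9379
After 'fail': P(defective) = 0.4·0.9379 / (0.4·0.9379 + 0.15·0.0621) ≈ 0.9758
After 'pass': P(defective) = 0.6·0.9758 / (0.6·0.9758 + 0.85·0.0242) ≈ 0.9660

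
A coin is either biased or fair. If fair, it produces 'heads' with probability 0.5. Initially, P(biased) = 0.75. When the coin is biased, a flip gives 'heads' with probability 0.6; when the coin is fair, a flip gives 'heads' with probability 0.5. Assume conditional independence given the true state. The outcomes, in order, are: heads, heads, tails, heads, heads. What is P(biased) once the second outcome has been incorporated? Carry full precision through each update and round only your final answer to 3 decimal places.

After 'heads': P(biased) = 0.6·0.7500 / (0.6·0.7500 + 0.5·0.2500) ≈ 0.7826
After 'heads': P(biased) = 0.6·0.7826 / (0.6·0.7826 + 0.5·0.2174) ≈ 0.8120

0.812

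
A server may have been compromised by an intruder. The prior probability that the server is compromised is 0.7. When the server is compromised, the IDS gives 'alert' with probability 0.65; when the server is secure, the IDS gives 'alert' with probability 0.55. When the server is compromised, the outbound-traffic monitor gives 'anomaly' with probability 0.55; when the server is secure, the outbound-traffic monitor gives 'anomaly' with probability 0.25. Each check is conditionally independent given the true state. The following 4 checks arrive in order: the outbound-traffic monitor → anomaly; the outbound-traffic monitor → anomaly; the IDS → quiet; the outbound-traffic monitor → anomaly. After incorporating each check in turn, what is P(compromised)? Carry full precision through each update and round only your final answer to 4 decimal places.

After the outbound-traffic monitor='anomaly': P(compromised) = 0.55·0.7000 / (0.55·0.7000 + 0.25·0.3000) ≈ 0.8370
After the outbound-traffic monitor='anomaly': P(compromised) = 0.55·0.8370 / (0.55·0.8370 + 0.25·0.1630) ≈ 0.9187
After the IDS='quiet': P(compromised) = 0.35·0.9187 / (0.35·0.9187 + 0.45·0.0813) ≈ 0.8978
After the outbound-traffic monitor='anomaly': P(compromised) = 0.55·0.8978 / (0.55·0.8978 + 0.25·0.1022) ≈ 0.9508

0.9508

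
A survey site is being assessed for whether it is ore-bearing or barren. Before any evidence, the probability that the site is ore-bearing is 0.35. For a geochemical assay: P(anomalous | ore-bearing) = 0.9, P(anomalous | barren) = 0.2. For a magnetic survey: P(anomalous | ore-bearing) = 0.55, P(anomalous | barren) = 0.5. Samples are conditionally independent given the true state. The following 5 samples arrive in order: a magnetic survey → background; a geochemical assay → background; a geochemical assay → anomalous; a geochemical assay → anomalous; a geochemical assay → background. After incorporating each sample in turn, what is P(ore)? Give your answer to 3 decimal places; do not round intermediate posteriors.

0.133

After a magnetic survey='background': P(ore) = 0.45·0.3500 / (0.45·0.3500 + 0.5·0.6500) ≈ 0.3264
After a geochemical assay='background': P(ore) = 0.1·0.3264 / (0.1·0.3264 + 0.8·0.6736) ≈ 0.0571
After a geochemical assay='anomalous': P(ore) = 0.9·0.0571 / (0.9·0.0571 + 0.2·0.9429) ≈ 0.2142
After a geochemical assay='anomalous': P(ore) = 0.9·0.2142 / (0.9·0.2142 + 0.2·0.7858) ≈ 0.5509
After a geochemical assay='background': P(ore) = 0.1·0.5509 / (0.1·0.5509 + 0.8·0.4491) ≈ 0.1329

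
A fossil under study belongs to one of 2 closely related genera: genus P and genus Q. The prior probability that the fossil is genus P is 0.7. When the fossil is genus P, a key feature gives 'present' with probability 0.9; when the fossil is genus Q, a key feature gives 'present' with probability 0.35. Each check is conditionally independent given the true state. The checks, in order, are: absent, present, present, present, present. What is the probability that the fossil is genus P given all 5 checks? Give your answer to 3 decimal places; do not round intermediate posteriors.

0.940

After 'absent': P(genus P) = 0.1·0.7000 / (0.1·0.7000 + 0.65·0.3000) ≈ 0.2642
After 'present': P(genus P) = 0.9·0.2642 / (0.9·0.2642 + 0.35·0.7358) ≈ 0.4800
After 'present': P(genus P) = 0.9·0.4800 / (0.9·0.4800 + 0.35·0.5200) ≈ 0.7036
After 'present': P(genus P) = 0.9·0.7036 / (0.9·0.7036 + 0.35·0.2964) ≈ 0.8592
After 'present': P(genus P) = 0.9·0.8592 / (0.9·0.8592 + 0.35·0.1408) ≈ 0.9401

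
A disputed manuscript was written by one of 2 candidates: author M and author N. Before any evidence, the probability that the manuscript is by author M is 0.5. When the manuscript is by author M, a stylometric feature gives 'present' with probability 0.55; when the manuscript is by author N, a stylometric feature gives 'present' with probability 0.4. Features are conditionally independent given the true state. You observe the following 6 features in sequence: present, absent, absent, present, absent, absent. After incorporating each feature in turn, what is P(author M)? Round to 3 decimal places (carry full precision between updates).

After 'present': P(author M) = 0.55·0.5000 / (0.55·0.5000 + 0.4·0.5000) ≈ 0.5789
After 'absent': P(author M) = 0.45·0.5789 / (0.45·0.5789 + 0.6·0.4211) ≈ 0.5077
After 'absent': P(author M) = 0.45·0.5077 / (0.45·0.5077 + 0.6·0.4923) ≈ 0.4361
After 'present': P(author M) = 0.55·0.4361 / (0.55·0.4361 + 0.4·0.5639) ≈ 0.5154
After 'absent': P(author M) = 0.45·0.5154 / (0.45·0.5154 + 0.6·0.4846) ≈ 0.4437
After 'absent': P(author M) = 0.45·0.4437 / (0.45·0.4437 + 0.6·0.5563) ≈ 0.3743

0.374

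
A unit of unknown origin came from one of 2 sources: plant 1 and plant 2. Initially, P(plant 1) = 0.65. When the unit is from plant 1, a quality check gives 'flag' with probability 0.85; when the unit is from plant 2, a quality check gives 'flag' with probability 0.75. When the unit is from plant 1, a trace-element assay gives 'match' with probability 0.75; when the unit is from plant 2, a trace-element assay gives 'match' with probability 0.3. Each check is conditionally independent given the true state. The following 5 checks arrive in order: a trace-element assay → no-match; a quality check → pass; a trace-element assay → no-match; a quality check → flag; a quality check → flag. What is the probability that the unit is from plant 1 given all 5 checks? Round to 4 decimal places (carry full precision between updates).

After a trace-element assay='no-match': P(plant 1) = 0.25·0.6500 / (0.25·0.6500 + 0.7·0.3500) ≈ 0.3988
After a quality check='pass': P(plant 1) = 0.15·0.3988 / (0.15·0.3988 + 0.25·0.6012) ≈ 0.2847
After a trace-element assay='no-match': P(plant 1) = 0.25·0.2847 / (0.25·0.2847 + 0.7·0.7153) ≈ 0.1244
After a quality check='flag': P(plant 1) = 0.85·0.1244 / (0.85·0.1244 + 0.75·0.8756) ≈ 0.1387
After a quality check='flag': P(plant 1) = 0.85·0.1387 / (0.85·0.1387 + 0.75·0.8613) ≈ 0.1544

0.1544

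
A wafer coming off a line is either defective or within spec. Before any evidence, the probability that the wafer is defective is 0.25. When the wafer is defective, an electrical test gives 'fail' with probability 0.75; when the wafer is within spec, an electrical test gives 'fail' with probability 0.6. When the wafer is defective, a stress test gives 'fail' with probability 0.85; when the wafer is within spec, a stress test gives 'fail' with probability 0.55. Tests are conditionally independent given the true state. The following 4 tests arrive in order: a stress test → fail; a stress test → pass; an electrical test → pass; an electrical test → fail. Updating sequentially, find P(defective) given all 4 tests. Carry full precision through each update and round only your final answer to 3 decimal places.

After a stress test='fail': P(defective) = 0.85·0.2500 / (0.85·0.2500 + 0.55·0.7500) ≈ 0.3400
After a stress test='pass': P(defective) = 0.15·0.3400 / (0.15·0.3400 + 0.45·0.6600) ≈ 0.1466
After an electrical test='pass': P(defective) = 0.25·0.1466 / (0.25·0.1466 + 0.4·0.8534) ≈ 0.0969
After an electrical test='fail': P(defective) = 0.75·0.0969 / (0.75·0.0969 + 0.6·0.9031) ≈ 0.1183

0.118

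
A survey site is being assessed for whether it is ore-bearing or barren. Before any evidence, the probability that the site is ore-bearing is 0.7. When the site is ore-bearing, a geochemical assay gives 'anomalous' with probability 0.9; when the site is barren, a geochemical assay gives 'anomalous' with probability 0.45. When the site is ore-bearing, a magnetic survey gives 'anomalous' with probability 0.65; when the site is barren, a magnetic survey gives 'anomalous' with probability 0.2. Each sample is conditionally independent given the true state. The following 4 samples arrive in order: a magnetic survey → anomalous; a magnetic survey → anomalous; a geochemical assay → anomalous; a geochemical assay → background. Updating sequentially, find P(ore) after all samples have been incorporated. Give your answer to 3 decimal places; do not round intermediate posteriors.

0.900

After a magnetic survey='anomalous': P(ore) = 0.65·0.7000 / (0.65·0.7000 + 0.2·0.3000) ≈ 0.8835
After a magnetic survey='anomalous': P(ore) = 0.65·0.8835 / (0.65·0.8835 + 0.2·0.1165) ≈ 0.9610
After a geochemical assay='anomalous': P(ore) = 0.9·0.9610 / (0.9·0.9610 + 0.45·0.0390) ≈ 0.9801
After a geochemical assay='background': P(ore) = 0.1·0.9801 / (0.1·0.9801 + 0.55·0.0199) ≈ 0.8996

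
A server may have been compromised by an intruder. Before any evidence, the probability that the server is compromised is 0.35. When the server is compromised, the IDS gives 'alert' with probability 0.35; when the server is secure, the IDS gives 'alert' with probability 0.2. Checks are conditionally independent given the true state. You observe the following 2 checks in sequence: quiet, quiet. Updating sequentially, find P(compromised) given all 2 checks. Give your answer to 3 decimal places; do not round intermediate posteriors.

Apply Bayes' rule sequentially, carrying P(compromised) forward.
After 'quiet': P(compromised) = 0.65·0.3500 / (0.65·0.3500 + 0.8·0.6500) ≈ 0.3043
After 'quiet': P(compromised) = 0.65·0.3043 / (0.65·0.3043 + 0.8·0.6957) ≈ 0.2622

0.262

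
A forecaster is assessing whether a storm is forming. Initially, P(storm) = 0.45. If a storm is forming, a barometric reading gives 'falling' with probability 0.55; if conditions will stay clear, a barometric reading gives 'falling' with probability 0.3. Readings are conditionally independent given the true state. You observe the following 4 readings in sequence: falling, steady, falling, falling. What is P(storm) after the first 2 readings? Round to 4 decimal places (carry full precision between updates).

0.4909

Apply Bayes' rule sequentially, carrying P(storm) forward.
After 'falling': P(storm) = 0.55·0.4500 / (0.55·0.4500 + 0.3·0.5500) ≈ 0.6000
After 'steady': P(storm) = 0.45·0.6000 / (0.45·0.6000 + 0.7·0.4000) ≈ 0.4909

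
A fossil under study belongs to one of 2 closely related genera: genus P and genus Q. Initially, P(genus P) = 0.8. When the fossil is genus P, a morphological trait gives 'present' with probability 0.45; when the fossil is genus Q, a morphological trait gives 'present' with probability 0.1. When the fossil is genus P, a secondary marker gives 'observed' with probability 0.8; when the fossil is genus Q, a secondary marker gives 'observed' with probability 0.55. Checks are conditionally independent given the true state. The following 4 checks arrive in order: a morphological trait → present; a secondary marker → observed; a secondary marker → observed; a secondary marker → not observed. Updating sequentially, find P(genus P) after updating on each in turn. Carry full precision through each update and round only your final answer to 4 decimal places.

After a morphological trait='present': P(genus P) = 0.45·0.8000 / (0.45·0.8000 + 0.1·0.2000) ≈ 0.9474
After a secondary marker='observed': P(genus P) = 0.8·0.9474 / (0.8·0.9474 + 0.55·0.0526) ≈ 0.9632
After a secondary marker='observed': P(genus P) = 0.8·0.9632 / (0.8·0.9632 + 0.55·0.0368) ≈ 0.9744
After a secondary marker='not observed': P(genus P) = 0.2·0.9744 / (0.2·0.9744 + 0.45·0.0256) ≈ 0.9442

0.9442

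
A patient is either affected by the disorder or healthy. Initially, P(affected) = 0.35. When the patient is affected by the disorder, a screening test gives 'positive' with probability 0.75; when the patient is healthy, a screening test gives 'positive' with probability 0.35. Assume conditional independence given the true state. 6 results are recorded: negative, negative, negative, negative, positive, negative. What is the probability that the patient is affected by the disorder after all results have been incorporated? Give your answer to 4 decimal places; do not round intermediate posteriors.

After 'negative': P(affected) = 0.25·0.3500 / (0.25·0.3500 + 0.65·0.6500) ≈ 0.1716
After 'negative': P(affected) = 0.25·0.1716 / (0.25·0.1716 + 0.65·0.8284) ≈ 0.0738
After 'negative': P(affected) = 0.25·0.0738 / (0.25·0.0738 + 0.65·0.9262) ≈ 0.0297
After 'negative': P(affected) = 0.25·0.0297 / (0.25·0.0297 + 0.65·0.9703) ≈ 0.0116
After 'positive': P(affected) = 0.75·0.0116 / (0.75·0.0116 + 0.35·0.9884) ≈ 0.0246
After 'negative': P(affected) = 0.25·0.0246 / (0.25·0.0246 + 0.65·0.9754) ≈ 0.0096

0.0096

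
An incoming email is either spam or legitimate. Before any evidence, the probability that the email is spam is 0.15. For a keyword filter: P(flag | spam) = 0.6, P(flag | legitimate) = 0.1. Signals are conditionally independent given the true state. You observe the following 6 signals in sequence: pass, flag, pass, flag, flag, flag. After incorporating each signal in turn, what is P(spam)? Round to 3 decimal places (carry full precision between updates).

Each posterior becomes the prior for the next update.
After 'pass': P(spam) = 0.4·0.1500 / (0.4·0.1500 + 0.9·0.8500) ≈ 0.0727
After 'flag': P(spam) = 0.6·0.0727 / (0.6·0.0727 + 0.1·0.9273) ≈ 0.3200
After 'pass': P(spam) = 0.4·0.3200 / (0.4·0.3200 + 0.9·0.6800) ≈ 0.1730
After 'flag': P(spam) = 0.6·0.1730 / (0.6·0.1730 + 0.1·0.8270) ≈ 0.5565
After 'flag': P(spam) = 0.6·0.5565 / (0.6·0.5565 + 0.1·0.4435) ≈ 0.8828
After 'flag': P(spam) = 0.6·0.8828 / (0.6·0.8828 + 0.1·0.1172) ≈ 0.9783

0.978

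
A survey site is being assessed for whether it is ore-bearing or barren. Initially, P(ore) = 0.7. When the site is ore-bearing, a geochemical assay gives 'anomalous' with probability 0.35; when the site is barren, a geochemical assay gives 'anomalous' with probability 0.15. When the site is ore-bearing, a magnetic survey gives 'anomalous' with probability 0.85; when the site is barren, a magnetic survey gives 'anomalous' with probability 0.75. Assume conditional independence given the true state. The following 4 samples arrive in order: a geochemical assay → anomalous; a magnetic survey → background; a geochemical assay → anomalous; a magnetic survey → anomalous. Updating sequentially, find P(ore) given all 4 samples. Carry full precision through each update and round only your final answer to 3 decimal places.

0.896

After a geochemical assay='anomalous': P(ore) = 0.35·0.7000 / (0.35·0.7000 + 0.15·0.3000) ≈ 0.8448
After a magnetic survey='background': P(ore) = 0.15·0.8448 / (0.15·0.8448 + 0.25·0.1552) ≈ 0.7656
After a geochemical assay='anomalous': P(ore) = 0.35·0.7656 / (0.35·0.7656 + 0.15·0.2344) ≈ 0.8840
After a magnetic survey='anomalous': P(ore) = 0.85·0.8840 / (0.85·0.8840 + 0.75·0.1160) ≈ 0.8962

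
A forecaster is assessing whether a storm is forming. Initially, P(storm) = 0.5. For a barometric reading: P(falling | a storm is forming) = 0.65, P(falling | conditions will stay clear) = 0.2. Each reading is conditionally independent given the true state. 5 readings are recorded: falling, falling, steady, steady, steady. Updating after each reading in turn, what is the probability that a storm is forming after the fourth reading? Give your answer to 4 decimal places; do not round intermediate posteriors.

After 'falling': P(storm) = 0.65·0.5000 / (0.65·0.5000 + 0.2·0.5000) ≈ 0.7647
After 'falling': P(storm) = 0.65·0.7647 / (0.65·0.7647 + 0.2·0.2353) ≈ 0.9135
After 'steady': P(storm) = 0.35·0.9135 / (0.35·0.9135 + 0.8·0.0865) ≈ 0.8221
After 'steady': P(storm) = 0.35·0.8221 / (0.35·0.8221 + 0.8·0.1779) ≈ 0.6691

0.6691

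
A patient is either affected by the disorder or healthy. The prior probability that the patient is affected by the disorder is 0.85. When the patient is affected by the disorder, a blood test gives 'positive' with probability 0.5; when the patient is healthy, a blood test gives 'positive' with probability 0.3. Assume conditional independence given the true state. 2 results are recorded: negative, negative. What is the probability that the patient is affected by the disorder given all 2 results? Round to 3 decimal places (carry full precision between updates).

After 'negative': P(affected) = 0.5·0.8500 / (0.5·0.8500 + 0.7·0.1500) ≈ 0.8019
After 'negative': P(affected) = 0.5·0.8019 / (0.5·0.8019 + 0.7·0.1981) ≈ 0.7430

0.743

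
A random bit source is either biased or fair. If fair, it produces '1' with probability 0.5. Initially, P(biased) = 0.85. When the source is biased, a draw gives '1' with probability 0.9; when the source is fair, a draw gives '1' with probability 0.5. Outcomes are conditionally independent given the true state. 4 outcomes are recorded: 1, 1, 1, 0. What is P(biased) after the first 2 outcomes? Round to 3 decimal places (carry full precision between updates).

After '1': P(biased) = 0.9·0.8500 / (0.9·0.8500 + 0.5·0.1500) ≈ 0.9107
After '1': P(biased) = 0.9·0.9107 / (0.9·0.9107 + 0.5·0.0893) ≈ 0.9483

0.948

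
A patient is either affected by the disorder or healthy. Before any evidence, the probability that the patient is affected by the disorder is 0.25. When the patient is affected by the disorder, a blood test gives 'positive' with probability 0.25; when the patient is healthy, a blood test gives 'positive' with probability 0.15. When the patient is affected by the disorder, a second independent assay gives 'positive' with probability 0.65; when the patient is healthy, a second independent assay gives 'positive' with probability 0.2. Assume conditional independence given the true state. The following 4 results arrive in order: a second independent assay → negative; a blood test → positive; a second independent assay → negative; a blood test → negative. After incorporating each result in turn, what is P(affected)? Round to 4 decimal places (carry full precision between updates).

After a second independent assay='negative': P(affected) = 0.35·0.2500 / (0.35·0.2500 + 0.8·0.7500) ≈ 0.1273
After a blood test='positive': P(affected) = 0.25·0.1273 / (0.25·0.1273 + 0.15·0.8727) ≈ 0.1955
After a second independent assay='negative': P(affected) = 0.35·0.1955 / (0.35·0.1955 + 0.8·0.8045) ≈ 0.0961
After a blood test='negative': P(affected) = 0.75·0.0961 / (0.75·0.0961 + 0.85·0.9039) ≈ 0.0858

0.0858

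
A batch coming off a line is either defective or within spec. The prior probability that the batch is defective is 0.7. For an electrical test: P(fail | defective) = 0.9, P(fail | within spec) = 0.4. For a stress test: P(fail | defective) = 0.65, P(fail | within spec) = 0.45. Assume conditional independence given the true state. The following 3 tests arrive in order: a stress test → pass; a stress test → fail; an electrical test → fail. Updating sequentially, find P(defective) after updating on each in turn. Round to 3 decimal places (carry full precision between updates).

After a stress test='pass': P(defective) = 0.35·0.7000 / (0.35·0.7000 + 0.55·0.3000) ≈ 0.5976
After a stress test='fail': P(defective) = 0.65·0.5976 / (0.65·0.5976 + 0.45·0.4024) ≈ 0.6820
After an electrical test='fail': P(defective) = 0.9·0.6820 / (0.9·0.6820 + 0.4·0.3180) ≈ 0.8283

0.828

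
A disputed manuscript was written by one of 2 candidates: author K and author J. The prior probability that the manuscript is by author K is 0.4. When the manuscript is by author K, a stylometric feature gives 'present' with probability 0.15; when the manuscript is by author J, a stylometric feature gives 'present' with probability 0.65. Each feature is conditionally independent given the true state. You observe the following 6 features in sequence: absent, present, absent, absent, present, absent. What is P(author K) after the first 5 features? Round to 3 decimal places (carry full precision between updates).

After 'absent': P(author K) = 0.85·0.4000 / (0.85·0.4000 + 0.35·0.6000) ≈ 0.6182
After 'present': P(author K) = 0.15·0.6182 / (0.15·0.6182 + 0.65·0.3818) ≈ 0.2720
After 'absent': P(author K) = 0.85·0.2720 / (0.85·0.2720 + 0.35·0.7280) ≈ 0.4757
After 'absent': P(author K) = 0.85·0.4757 / (0.85·0.4757 + 0.35·0.5243) ≈ 0.6879
After 'present': P(author K) = 0.15·0.6879 / (0.15·0.6879 + 0.65·0.3121) ≈ 0.3371

0.337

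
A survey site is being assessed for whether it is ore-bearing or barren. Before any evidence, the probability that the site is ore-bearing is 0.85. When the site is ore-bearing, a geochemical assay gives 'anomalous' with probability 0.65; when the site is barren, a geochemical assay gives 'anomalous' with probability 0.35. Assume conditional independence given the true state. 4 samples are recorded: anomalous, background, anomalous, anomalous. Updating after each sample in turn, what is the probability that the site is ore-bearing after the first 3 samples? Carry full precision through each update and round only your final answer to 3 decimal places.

0.913

Apply Bayes' rule sequentially, carrying P(ore) forward.
After 'anomalous': P(ore) = 0.65·0.8500 / (0.65·0.8500 + 0.35·0.1500) ≈ 0.9132
After 'background': P(ore) = 0.35·0.9132 / (0.35·0.9132 + 0.65·0.0868) ≈ 0.8500
After 'anomalous': P(ore) = 0.65·0.8500 / (0.65·0.8500 + 0.35·0.1500) ≈ 0.9132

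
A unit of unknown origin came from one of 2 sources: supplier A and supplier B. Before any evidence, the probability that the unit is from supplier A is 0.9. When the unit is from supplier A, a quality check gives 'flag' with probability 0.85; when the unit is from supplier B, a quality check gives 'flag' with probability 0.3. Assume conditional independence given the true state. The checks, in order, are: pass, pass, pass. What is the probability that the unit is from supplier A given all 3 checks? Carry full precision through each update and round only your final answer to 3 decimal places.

0.081

Apply Bayes' rule sequentially, carrying P(supplier A) forward.
After 'pass': P(supplier A) = 0.15·0.9000 / (0.15·0.9000 + 0.7·0.1000) ≈ 0.6585
After 'pass': P(supplier A) = 0.15·0.6585 / (0.15·0.6585 + 0.7·0.3415) ≈ 0.2924
After 'pass': P(supplier A) = 0.15·0.2924 / (0.15·0.2924 + 0.7·0.7076) ≈ 0.0814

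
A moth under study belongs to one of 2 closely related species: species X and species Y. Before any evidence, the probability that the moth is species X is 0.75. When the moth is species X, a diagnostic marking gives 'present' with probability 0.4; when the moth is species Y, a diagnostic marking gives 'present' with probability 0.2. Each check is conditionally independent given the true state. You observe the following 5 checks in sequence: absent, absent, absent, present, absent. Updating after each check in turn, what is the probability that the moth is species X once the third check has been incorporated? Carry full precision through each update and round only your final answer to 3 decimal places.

0.559

Each posterior becomes the prior for the next update.
After 'absent': P(species X) = 0.6·0.7500 / (0.6·0.7500 + 0.8·0.2500) ≈ 0.6923
After 'absent': P(species X) = 0.6·0.6923 / (0.6·0.6923 + 0.8·0.3077) ≈ 0.6279
After 'absent': P(species X) = 0.6·0.6279 / (0.6·0.6279 + 0.8·0.3721) ≈ 0.5586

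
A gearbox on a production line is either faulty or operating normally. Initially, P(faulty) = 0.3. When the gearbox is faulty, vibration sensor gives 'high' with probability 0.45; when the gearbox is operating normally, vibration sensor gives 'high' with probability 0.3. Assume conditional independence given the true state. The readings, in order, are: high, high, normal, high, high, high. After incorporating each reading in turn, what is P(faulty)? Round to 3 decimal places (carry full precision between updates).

0.719

After 'high': P(faulty) = 0.45·0.3000 / (0.45·0.3000 + 0.3·0.7000) ≈ 0.3913
After 'high': P(faulty) = 0.45·0.3913 / (0.45·0.3913 + 0.3·0.6087) ≈ 0.4909
After 'normal': P(faulty) = 0.55·0.4909 / (0.55·0.4909 + 0.7·0.5091) ≈ 0.4311
After 'high': P(faulty) = 0.45·0.4311 / (0.45·0.4311 + 0.3·0.5689) ≈ 0.5319
After 'high': P(faulty) = 0.45·0.5319 / (0.45·0.5319 + 0.3·0.4681) ≈ 0.6303
After 'high': P(faulty) = 0.45·0.6303 / (0.45·0.6303 + 0.3·0.3697) ≈ 0.7189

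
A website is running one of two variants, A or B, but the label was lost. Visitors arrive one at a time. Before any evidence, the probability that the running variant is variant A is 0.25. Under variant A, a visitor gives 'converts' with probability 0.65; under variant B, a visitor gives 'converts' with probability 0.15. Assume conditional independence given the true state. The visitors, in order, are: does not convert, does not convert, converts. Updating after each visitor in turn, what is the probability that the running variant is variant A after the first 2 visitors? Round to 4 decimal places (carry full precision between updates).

0.0535

After 'does not convert': P(A) = 0.35·0.2500 / (0.35·0.2500 + 0.85·0.7500) ≈ 0.1207
After 'does not convert': P(A) = 0.35·0.1207 / (0.35·0.1207 + 0.85·0.8793) ≈ 0.0535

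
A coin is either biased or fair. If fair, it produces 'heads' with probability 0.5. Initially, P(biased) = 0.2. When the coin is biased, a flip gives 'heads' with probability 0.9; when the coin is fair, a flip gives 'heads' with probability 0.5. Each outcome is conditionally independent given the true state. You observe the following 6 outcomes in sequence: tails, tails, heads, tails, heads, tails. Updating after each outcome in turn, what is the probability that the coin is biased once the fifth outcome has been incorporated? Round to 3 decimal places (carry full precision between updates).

After 'tails': P(biased) = 0.1·0.2000 / (0.1·0.2000 + 0.5·0.8000) ≈ 0.0476
After 'tails': P(biased) = 0.1·0.0476 / (0.1·0.0476 + 0.5·0.9524) ≈ 0.0099
After 'heads': P(biased) = 0.9·0.0099 / (0.9·0.0099 + 0.5·0.9901) ≈ 0.0177
After 'tails': P(biased) = 0.1·0.0177 / (0.1·0.0177 + 0.5·0.9823) ≈ 0.0036
After 'heads': P(biased) = 0.9·0.0036 / (0.9·0.0036 + 0.5·0.9964) ≈ 0.0064

0.006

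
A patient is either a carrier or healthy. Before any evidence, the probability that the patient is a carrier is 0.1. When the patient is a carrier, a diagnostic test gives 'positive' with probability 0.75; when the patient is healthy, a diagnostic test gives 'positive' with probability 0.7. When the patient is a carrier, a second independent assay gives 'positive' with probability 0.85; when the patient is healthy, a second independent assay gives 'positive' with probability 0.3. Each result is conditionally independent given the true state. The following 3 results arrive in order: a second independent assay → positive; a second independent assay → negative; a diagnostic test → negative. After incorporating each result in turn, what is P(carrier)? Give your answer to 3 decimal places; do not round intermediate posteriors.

0.053

After a second independent assay='positive': P(carrier) = 0.85·0.1000 / (0.85·0.1000 + 0.3·0.9000) ≈ 0.2394
After a second independent assay='negative': P(carrier) = 0.15·0.2394 / (0.15·0.2394 + 0.7·0.7606) ≈ 0.0632
After a diagnostic test='negative': P(carrier) = 0.25·0.0632 / (0.25·0.0632 + 0.3·0.9368) ≈ 0.0532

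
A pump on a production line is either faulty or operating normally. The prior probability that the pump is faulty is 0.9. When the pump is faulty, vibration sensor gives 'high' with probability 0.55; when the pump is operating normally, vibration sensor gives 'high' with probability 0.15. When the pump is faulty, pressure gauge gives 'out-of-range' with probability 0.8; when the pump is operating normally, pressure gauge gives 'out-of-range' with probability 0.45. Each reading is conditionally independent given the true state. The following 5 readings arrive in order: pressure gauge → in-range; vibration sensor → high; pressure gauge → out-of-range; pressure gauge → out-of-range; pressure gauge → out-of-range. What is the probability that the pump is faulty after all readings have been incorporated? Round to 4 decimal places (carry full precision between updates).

Apply Bayes' rule sequentially, carrying P(faulty) forward.
After pressure gauge='in-range': P(faulty) = 0.2·0.9000 / (0.2·0.9000 + 0.55·0.1000) ≈ 0.7660
After vibration sensor='high': P(faulty) = 0.55·0.7660 / (0.55·0.7660 + 0.15·0.2340) ≈ 0.9231
After pressure gauge='out-of-range': P(faulty) = 0.8·0.9231 / (0.8·0.9231 + 0.45·0.0769) ≈ 0.9552
After pressure gauge='out-of-range': P(faulty) = 0.8·0.9552 / (0.8·0.9552 + 0.45·0.0448) ≈ 0.9743
After pressure gauge='out-of-range': P(faulty) = 0.8·0.9743 / (0.8·0.9743 + 0.45·0.0257) ≈ 0.9854

0.9854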